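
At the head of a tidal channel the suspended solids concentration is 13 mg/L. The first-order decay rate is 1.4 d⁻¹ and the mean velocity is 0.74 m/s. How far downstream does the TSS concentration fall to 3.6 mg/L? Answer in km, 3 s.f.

58.6 km

From C = C₀·e^(−kt), t = ln(C₀/C)/k = ln(13/3.6)/1.4 = 1.284/1.4 = 0.9172 d.
Distance = v·t = 0.74 m/s × 7.924e+04 s = 5.864e+04 m = 58.64 km.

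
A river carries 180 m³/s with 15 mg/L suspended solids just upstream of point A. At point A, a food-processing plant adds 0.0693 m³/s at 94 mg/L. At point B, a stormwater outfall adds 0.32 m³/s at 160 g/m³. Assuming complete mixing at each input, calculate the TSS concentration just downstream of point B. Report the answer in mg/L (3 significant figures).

After input A: C = (180·15 + 0.0693·94) / 180.1 = 15.03 mg/L.
After input B: C = (180.1·15.03 + 0.32·160) / 180.4 = 15.29 mg/L.

15.3 mg/L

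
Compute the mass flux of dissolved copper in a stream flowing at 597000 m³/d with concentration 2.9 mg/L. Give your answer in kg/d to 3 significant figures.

1730 kg/d

597000 m³/d = 6.91 m³/s.
Mass flux = Q·C = 6.91 m³/s × 2.9 g/m³ = 20.04 g/s.
= 20.04 g/s × 86.4 = 1731 kg/d.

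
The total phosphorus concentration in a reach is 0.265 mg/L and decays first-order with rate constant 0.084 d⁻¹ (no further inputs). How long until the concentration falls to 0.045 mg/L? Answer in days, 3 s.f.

21.1 d

t = ln(C₀/C)/k = ln(0.265/0.045)/0.084 = 1.773/0.084 = 21.11 d.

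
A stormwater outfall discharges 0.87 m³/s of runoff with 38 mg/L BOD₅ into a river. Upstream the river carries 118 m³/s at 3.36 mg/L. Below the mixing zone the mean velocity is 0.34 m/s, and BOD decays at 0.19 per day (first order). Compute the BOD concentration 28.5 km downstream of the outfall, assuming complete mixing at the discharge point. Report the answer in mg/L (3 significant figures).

After complete mixing, C₀ = (0.87·38 + 118·3.36) / 118.9 = 3.614 mg/L.
Travel time t = 2.85e+04 m / 0.34 m/s = 8.382e+04 s = 0.9702 d.
C = 3.614·exp(−0.19·0.9702) = 3.614·0.8317 = 3.005 mg/L.

3.01 mg/L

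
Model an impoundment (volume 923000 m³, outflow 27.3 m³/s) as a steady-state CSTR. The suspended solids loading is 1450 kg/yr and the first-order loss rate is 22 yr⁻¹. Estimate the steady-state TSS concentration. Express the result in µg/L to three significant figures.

1.64 µg/L

Outflow Q = 27.3 m³/s × 3.156e+07 s/yr = 8.615e+08 m³/yr.
Steady-state CSTR mass balance: W = Q·C + k·V·C, so C = W/(Q + kV).
Q + kV = 8.615e+08 + 22·923000 = 8.818e+08 m³/yr.
C = 1450/8.818e+08 = 1.644e-06 kg/m³ = 0.001644 mg/L = 1.644 µg/L.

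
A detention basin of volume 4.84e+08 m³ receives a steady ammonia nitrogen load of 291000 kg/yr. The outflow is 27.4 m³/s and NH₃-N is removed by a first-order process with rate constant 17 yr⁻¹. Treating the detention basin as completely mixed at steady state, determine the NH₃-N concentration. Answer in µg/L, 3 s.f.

32.0 µg/L

Outflow Q = 27.4 m³/s × 3.156e+07 s/yr = 8.647e+08 m³/yr.
Steady-state CSTR mass balance: W = Q·C + k·V·C, so C = W/(Q + kV).
Q + kV = 8.647e+08 + 17·4.84e+08 = 9.093e+09 m³/yr.
C = 291000/9.093e+09 = 3.2e-05 kg/m³ = 0.032 mg/L = 32 µg/L.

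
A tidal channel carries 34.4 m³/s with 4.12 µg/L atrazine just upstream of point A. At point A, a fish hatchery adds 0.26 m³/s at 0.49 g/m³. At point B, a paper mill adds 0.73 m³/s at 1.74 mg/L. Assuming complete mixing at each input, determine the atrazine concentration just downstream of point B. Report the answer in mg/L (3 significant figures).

4.12 µg/L = 0.00412 mg/L.
After input A: C = (34.4·0.00412 + 0.26·0.49) / 34.66 = 0.007765 mg/L.
After input B: C = (34.66·0.007765 + 0.73·1.74) / 35.39 = 0.0435 mg/L.

0.0435 mg/L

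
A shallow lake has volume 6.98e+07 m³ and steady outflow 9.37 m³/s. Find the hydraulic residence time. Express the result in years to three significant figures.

0.236 yr

Q = 9.37 m³/s × 3.156e+07 s/yr = 2.957e+08 m³/yr.
Hydraulic residence time τ = V/Q = 6.98e+07/2.957e+08 = 0.2361 yr.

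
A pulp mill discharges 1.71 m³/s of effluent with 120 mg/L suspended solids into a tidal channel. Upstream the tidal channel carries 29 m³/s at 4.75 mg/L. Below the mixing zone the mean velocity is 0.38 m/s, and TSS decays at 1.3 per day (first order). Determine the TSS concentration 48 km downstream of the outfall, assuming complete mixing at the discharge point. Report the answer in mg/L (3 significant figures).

After complete mixing, C₀ = (1.71·120 + 29·4.75) / 30.71 = 11.17 mg/L.
Travel time t = 4.8e+04 m / 0.38 m/s = 1.263e+05 s = 1.462 d.
C = 11.17·exp(−1.3·1.462) = 11.17·0.1495 = 1.669 mg/L.

1.67 mg/L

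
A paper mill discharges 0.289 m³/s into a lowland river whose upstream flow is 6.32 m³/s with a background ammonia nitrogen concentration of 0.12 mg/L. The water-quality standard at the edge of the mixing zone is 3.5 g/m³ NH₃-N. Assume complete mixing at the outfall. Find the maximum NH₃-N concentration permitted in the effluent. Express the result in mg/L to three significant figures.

Mass balance: 3.5·6.609 = 0.289·Cₑ + 6.32·0.12.
Cₑ = (23.13 − 0.7584) / 0.289 = 77.42 mg/L.

77.4 mg/L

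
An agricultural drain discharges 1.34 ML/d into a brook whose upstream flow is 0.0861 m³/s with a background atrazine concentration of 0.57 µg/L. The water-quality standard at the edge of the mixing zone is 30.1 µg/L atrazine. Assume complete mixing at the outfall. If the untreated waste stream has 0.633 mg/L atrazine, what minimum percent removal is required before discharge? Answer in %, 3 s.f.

1.34 ML/d = 0.01551 m³/s.
0.57 µg/L = 0.00057 mg/L.
30.1 µg/L = 0.0301 mg/L.
Mass balance: 0.0301·0.1016 = 0.01551·Cₑ + 0.0861·0.00057.
Cₑ = (0.003058 − 4.908e-05) / 0.01551 = 0.194 mg/L.
Required removal = 1 − 0.194/0.633 = 69.35 %.

69.3 %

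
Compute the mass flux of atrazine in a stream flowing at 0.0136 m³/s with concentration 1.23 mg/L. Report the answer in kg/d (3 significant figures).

Mass flux = Q·C = 0.0136 m³/s × 1.23 g/m³ = 0.01673 g/s.
= 0.01673 g/s × 86.4 = 1.445 kg/d.

1.45 kg/d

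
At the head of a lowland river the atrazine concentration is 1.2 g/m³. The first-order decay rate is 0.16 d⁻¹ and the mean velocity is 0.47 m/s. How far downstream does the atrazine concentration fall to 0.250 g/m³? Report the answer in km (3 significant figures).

From C = C₀·e^(−kt), t = ln(C₀/C)/k = ln(1.2/0.250)/0.16 = 1.569/0.16 = 9.804 d.
Distance = v·t = 0.47 m/s × 8.471e+05 s = 3.981e+05 m = 398.1 km.

398 km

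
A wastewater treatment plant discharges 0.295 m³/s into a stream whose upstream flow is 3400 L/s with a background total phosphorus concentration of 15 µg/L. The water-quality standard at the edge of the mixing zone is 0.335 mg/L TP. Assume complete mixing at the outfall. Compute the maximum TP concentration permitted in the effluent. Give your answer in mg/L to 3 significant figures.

3400 L/s = 3.4 m³/s.
15 µg/L = 0.015 mg/L.
Mass balance: 0.335·3.695 = 0.295·Cₑ + 3.4·0.015.
Cₑ = (1.238 − 0.051) / 0.295 = 4.023 mg/L.

4.02 mg/L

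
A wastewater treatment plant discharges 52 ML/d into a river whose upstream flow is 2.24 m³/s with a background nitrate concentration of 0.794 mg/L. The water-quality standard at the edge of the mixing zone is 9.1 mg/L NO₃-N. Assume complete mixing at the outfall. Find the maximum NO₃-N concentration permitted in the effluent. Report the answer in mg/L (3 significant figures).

52 ML/d = 0.6019 m³/s.
Mass balance: 9.1·2.842 = 0.6019·Cₑ + 2.24·0.794.
Cₑ = (25.86 − 1.779) / 0.6019 = 40.01 mg/L.

40.0 mg/L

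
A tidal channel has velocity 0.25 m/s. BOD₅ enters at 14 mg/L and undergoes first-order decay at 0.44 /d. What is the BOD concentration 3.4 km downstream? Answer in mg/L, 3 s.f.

13.1 mg/L

Travel time t = 3.4 km / 0.25 m/s = 3400/0.25 = 1.36e+04 s = 0.1574 d.
First-order decay: C = 14·exp(−0.44·0.1574) = 14·0.9331 = 13.06 mg/L.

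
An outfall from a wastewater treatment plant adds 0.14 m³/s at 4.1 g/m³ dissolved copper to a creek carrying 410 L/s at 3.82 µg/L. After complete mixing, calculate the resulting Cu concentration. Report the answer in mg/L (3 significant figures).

410 L/s = 0.41 m³/s.
3.82 µg/L = 0.00382 mg/L.
Conservation of mass across the mixing zone: C = (0.14·4.1 + 0.41·0.00382) / (0.14 + 0.41) = 0.5756/0.55 = 1.046 mg/L.

1.05 mg/L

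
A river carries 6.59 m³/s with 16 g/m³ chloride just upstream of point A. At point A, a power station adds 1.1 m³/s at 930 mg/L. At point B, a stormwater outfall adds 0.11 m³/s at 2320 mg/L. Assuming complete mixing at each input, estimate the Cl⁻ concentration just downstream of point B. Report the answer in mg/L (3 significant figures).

After input A: C = (6.59·16 + 1.1·930) / 7.69 = 146.7 mg/L.
After input B: C = (7.69·146.7 + 0.11·2320) / 7.8 = 177.4 mg/L.

177 mg/L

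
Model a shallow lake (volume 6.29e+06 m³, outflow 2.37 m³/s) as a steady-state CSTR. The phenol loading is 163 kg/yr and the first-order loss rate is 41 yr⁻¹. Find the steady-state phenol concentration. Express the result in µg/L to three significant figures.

0.490 µg/L

Outflow Q = 2.37 m³/s × 3.156e+07 s/yr = 7.479e+07 m³/yr.
Steady-state CSTR mass balance: W = Q·C + k·V·C, so C = W/(Q + kV).
Q + kV = 7.479e+07 + 41·6.29e+06 = 3.327e+08 m³/yr.
C = 163/3.327e+08 = 4.9e-07 kg/m³ = 0.00049 mg/L = 0.49 µg/L.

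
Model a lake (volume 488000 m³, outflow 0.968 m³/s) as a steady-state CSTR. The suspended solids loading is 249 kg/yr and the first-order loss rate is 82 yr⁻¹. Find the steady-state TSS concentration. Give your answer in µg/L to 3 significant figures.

Outflow Q = 0.968 m³/s × 3.156e+07 s/yr = 3.055e+07 m³/yr.
Steady-state CSTR mass balance: W = Q·C + k·V·C, so C = W/(Q + kV).
Q + kV = 3.055e+07 + 82·488000 = 7.056e+07 m³/yr.
C = 249/7.056e+07 = 3.529e-06 kg/m³ = 0.003529 mg/L = 3.529 µg/L.

3.53 µg/L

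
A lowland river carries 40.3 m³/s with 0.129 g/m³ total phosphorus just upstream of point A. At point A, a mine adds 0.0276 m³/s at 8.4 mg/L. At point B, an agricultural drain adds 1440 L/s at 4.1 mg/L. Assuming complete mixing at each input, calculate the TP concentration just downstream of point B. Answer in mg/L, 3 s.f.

After input A: C = (40.3·0.129 + 0.0276·8.4) / 40.33 = 0.1347 mg/L.
1440 L/s = 1.44 m³/s.
After input B: C = (40.33·0.1347 + 1.44·4.1) / 41.77 = 0.2714 mg/L.

0.271 mg/L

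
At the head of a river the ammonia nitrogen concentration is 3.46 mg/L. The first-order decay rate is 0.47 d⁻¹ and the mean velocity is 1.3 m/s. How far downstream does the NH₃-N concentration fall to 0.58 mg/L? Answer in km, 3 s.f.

427 km

From C = C₀·e^(−kt), t = ln(C₀/C)/k = ln(3.46/0.58)/0.47 = 1.786/0.47 = 3.8 d.
Distance = v·t = 1.3 m/s × 3.283e+05 s = 4.268e+05 m = 426.8 km.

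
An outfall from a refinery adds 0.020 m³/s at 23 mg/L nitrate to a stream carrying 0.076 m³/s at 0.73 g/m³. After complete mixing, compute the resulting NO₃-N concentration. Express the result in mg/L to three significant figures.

5.37 mg/L

Flow-weighted mixing gives C = (0.02·23 + 0.076·0.73) / (0.02 + 0.076) = 0.5155/0.096 = 5.37 mg/L.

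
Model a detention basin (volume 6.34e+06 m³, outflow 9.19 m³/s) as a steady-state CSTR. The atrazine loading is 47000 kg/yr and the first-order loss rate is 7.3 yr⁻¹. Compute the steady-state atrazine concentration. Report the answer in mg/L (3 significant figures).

0.140 mg/L

Outflow Q = 9.19 m³/s × 3.156e+07 s/yr = 2.9e+08 m³/yr.
Steady-state CSTR mass balance: W = Q·C + k·V·C, so C = W/(Q + kV).
Q + kV = 2.9e+08 + 7.3·6.34e+06 = 3.363e+08 m³/yr.
C = 47000/3.363e+08 = 0.0001398 kg/m³ = 0.1398 mg/L.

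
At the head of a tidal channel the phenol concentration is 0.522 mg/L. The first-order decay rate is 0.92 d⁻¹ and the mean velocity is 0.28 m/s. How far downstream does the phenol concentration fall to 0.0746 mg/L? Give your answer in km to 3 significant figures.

51.2 km

From C = C₀·e^(−kt), t = ln(C₀/C)/k = ln(0.522/0.0746)/0.92 = 1.946/0.92 = 2.115 d.
Distance = v·t = 0.28 m/s × 1.827e+05 s = 5.116e+04 m = 51.16 km.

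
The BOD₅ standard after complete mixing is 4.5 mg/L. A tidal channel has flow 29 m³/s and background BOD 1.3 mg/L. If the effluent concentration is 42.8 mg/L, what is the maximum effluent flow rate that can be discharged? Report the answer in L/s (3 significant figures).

2420 L/s

Mass balance at complete mixing: C_std·(Q_w + Q_r) = Q_w·C_e + Q_r·C_b.
Rearranging, Q_w = Q_r·(C_std − C_b)/(C_e − C_std) = 29·(4.5 − 1.3) / (42.8 − 4.5) = 2.423 m³/s.
= 2423 L/s.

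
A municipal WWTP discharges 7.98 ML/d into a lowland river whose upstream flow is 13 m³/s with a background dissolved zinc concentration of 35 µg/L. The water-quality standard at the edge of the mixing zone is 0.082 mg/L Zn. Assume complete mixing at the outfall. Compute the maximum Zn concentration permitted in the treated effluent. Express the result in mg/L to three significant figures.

6.70 mg/L

7.98 ML/d = 0.09236 m³/s.
35 µg/L = 0.035 mg/L.
Mass balance: 0.082·13.09 = 0.09236·Cₑ + 13·0.035.
Cₑ = (1.074 − 0.455) / 0.09236 = 6.697 mg/L.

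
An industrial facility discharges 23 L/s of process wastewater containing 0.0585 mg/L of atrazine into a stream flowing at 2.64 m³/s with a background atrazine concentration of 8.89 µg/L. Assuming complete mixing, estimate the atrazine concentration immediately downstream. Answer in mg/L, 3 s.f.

0.00932 mg/L

23 L/s = 0.023 m³/s.
8.89 µg/L = 0.00889 mg/L.
By mass balance at complete mixing, C = (0.023·0.0585 + 2.64·0.00889) / (0.023 + 2.64) = 0.02482/2.663 = 0.009318 mg/L.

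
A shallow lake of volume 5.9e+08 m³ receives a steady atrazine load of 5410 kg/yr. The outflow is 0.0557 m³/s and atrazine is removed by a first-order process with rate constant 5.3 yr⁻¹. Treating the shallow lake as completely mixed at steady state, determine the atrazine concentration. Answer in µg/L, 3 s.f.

1.73 µg/L

Outflow Q = 0.0557 m³/s × 3.156e+07 s/yr = 1.758e+06 m³/yr.
Steady-state CSTR mass balance: W = Q·C + k·V·C, so C = W/(Q + kV).
Q + kV = 1.758e+06 + 5.3·5.9e+08 = 3.129e+09 m³/yr.
C = 5410/3.129e+09 = 1.729e-06 kg/m³ = 0.001729 mg/L = 1.729 µg/L.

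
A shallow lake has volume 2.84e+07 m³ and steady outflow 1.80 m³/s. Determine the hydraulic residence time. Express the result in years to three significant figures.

0.500 yr

Q = 1.80 m³/s × 3.156e+07 s/yr = 5.68e+07 m³/yr.
Hydraulic residence time τ = V/Q = 2.84e+07/5.68e+07 = 0.5 yr.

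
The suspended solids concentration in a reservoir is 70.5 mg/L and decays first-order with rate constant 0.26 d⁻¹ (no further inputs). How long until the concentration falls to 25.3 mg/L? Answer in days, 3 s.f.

3.94 d

t = ln(C₀/C)/k = ln(70.5/25.3)/0.26 = 1.025/0.26 = 3.942 d.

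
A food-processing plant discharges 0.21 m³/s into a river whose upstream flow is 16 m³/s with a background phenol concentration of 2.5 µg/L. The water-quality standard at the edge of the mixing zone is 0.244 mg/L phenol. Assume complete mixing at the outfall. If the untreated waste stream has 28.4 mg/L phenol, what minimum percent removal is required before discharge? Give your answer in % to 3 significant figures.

34.4 %

2.5 µg/L = 0.0025 mg/L.
Mass balance: 0.244·16.21 = 0.21·Cₑ + 16·0.0025.
Cₑ = (3.955 − 0.04) / 0.21 = 18.64 mg/L.
Required removal = 1 − 18.64/28.4 = 34.35 %.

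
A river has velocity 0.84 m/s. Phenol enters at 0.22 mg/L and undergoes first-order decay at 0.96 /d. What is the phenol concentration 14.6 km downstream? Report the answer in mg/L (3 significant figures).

0.181 mg/L

Travel time t = 14.6 km / 0.84 m/s = 1.46e+04/0.84 = 1.738e+04 s = 0.2012 d.
First-order decay: C = 0.22·exp(−0.96·0.2012) = 0.22·0.8244 = 0.1814 mg/L.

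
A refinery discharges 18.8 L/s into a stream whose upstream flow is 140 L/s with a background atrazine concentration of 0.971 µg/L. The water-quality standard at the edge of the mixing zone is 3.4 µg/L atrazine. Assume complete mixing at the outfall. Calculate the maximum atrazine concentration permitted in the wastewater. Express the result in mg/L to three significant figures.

0.0215 mg/L

18.8 L/s = 0.0188 m³/s.
140 L/s = 0.14 m³/s.
0.971 µg/L = 0.000971 mg/L.
3.4 µg/L = 0.0034 mg/L.
Mass balance: 0.0034·0.1588 = 0.0188·Cₑ + 0.14·0.000971.
Cₑ = (0.0005399 − 0.0001359) / 0.0188 = 0.02149 mg/L.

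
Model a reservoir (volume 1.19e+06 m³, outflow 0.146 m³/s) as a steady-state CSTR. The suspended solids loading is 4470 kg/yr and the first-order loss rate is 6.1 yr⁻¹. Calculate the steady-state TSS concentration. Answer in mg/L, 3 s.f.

0.377 mg/L

Outflow Q = 0.146 m³/s × 3.156e+07 s/yr = 4.607e+06 m³/yr.
Steady-state CSTR mass balance: W = Q·C + k·V·C, so C = W/(Q + kV).
Q + kV = 4.607e+06 + 6.1·1.19e+06 = 1.187e+07 m³/yr.
C = 4470/1.187e+07 = 0.0003767 kg/m³ = 0.3767 mg/L.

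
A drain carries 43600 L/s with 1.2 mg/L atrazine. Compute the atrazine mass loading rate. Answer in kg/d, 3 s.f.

4520 kg/d

43600 L/s = 43.6 m³/s.
Mass flux = Q·C = 43.6 m³/s × 1.2 g/m³ = 52.32 g/s.
= 52.32 g/s × 86.4 = 4520 kg/d.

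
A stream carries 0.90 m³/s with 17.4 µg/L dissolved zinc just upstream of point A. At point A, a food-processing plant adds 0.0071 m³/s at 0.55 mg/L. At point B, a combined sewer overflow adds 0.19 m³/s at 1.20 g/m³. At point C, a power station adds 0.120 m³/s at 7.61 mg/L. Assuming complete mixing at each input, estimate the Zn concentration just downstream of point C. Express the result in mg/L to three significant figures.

0.954 mg/L

17.4 µg/L = 0.0174 mg/L.
After input A: C = (0.9·0.0174 + 0.0071·0.55) / 0.9071 = 0.02157 mg/L.
After input B: C = (0.9071·0.02157 + 0.19·1.2) / 1.097 = 0.2257 mg/L.
After input C: C = (1.097·0.2257 + 0.12·7.61) / 1.217 = 0.9537 mg/L.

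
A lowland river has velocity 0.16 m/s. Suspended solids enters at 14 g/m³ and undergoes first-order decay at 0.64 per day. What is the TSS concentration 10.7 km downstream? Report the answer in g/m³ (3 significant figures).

8.53 g/m³

Travel time t = 10.7 km / 0.16 m/s = 1.07e+04/0.16 = 6.688e+04 s = 0.774 d.
First-order decay: C = 14·exp(−0.64·0.774) = 14·0.6093 = 8.531 g/m³.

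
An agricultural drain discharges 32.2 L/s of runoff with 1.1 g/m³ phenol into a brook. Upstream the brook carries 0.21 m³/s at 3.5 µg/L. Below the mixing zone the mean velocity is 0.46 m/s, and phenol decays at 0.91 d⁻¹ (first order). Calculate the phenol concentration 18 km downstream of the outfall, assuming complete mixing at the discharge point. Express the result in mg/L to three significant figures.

32.2 L/s = 0.0322 m³/s.
3.5 µg/L = 0.0035 mg/L.
After complete mixing, C₀ = (0.0322·1.1 + 0.21·0.0035) / 0.2422 = 0.1493 mg/L.
Travel time t = 1.8e+04 m / 0.46 m/s = 3.913e+04 s = 0.4529 d.
C = 0.1493·exp(−0.91·0.4529) = 0.1493·0.6622 = 0.09886 mg/L.

0.0989 mg/L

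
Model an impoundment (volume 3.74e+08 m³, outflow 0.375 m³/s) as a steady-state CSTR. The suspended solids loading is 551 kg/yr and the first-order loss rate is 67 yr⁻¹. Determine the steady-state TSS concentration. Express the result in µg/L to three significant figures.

0.0220 µg/L

Outflow Q = 0.375 m³/s × 3.156e+07 s/yr = 1.183e+07 m³/yr.
Steady-state CSTR mass balance: W = Q·C + k·V·C, so C = W/(Q + kV).
Q + kV = 1.183e+07 + 67·3.74e+08 = 2.507e+10 m³/yr.
C = 551/2.507e+10 = 2.198e-08 kg/m³ = 2.198e-05 mg/L = 0.02198 µg/L.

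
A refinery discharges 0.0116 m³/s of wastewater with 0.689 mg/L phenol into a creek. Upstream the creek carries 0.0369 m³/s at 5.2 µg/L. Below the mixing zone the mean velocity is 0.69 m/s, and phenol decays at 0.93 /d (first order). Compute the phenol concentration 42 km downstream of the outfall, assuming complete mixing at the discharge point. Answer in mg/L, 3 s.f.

5.2 µg/L = 0.0052 mg/L.
After complete mixing, C₀ = (0.0116·0.689 + 0.0369·0.0052) / 0.0485 = 0.1687 mg/L.
Travel time t = 4.2e+04 m / 0.69 m/s = 6.087e+04 s = 0.7045 d.
C = 0.1687·exp(−0.93·0.7045) = 0.1687·0.5193 = 0.08764 mg/L.

0.0876 mg/L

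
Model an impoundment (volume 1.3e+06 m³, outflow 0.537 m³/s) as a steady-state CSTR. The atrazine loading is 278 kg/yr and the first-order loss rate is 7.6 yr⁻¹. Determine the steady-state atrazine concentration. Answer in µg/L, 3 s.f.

Outflow Q = 0.537 m³/s × 3.156e+07 s/yr = 1.695e+07 m³/yr.
Steady-state CSTR mass balance: W = Q·C + k·V·C, so C = W/(Q + kV).
Q + kV = 1.695e+07 + 7.6·1.3e+06 = 2.683e+07 m³/yr.
C = 278/2.683e+07 = 1.036e-05 kg/m³ = 0.01036 mg/L = 10.36 µg/L.

10.4 µg/L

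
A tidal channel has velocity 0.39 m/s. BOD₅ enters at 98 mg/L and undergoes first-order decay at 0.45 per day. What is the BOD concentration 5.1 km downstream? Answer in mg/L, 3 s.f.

91.5 mg/L

Travel time t = 5.1 km / 0.39 m/s = 5100/0.39 = 1.308e+04 s = 0.1514 d.
First-order decay: C = 98·exp(−0.45·0.1514) = 98·0.9342 = 91.55 mg/L.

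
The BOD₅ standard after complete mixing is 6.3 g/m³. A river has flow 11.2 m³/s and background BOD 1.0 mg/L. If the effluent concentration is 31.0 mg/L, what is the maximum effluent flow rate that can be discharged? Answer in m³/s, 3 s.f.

Mass balance at complete mixing: C_std·(Q_w + Q_r) = Q_w·C_e + Q_r·C_b.
Rearranging, Q_w = Q_r·(C_std − C_b)/(C_e − C_std) = 11.2·(6.3 − 1) / (31 − 6.3) = 2.403 m³/s.

2.40 m³/s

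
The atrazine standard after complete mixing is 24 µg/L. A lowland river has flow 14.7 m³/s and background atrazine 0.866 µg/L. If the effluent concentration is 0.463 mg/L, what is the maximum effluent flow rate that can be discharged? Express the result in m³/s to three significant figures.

0.866 µg/L = 0.000866 mg/L.
24 µg/L = 0.024 mg/L.
Mass balance at complete mixing: C_std·(Q_w + Q_r) = Q_w·C_e + Q_r·C_b.
Rearranging, Q_w = Q_r·(C_std − C_b)/(C_e − C_std) = 14.7·(0.024 − 0.000866) / (0.463 − 0.024) = 0.7746 m³/s.

0.775 m³/s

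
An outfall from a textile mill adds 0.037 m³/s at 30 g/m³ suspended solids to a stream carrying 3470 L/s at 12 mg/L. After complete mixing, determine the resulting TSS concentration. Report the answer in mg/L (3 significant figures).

12.2 mg/L

3470 L/s = 3.47 m³/s.
By mass balance at complete mixing, C = (0.037·30 + 3.47·12) / (0.037 + 3.47) = 42.75/3.507 = 12.19 mg/L.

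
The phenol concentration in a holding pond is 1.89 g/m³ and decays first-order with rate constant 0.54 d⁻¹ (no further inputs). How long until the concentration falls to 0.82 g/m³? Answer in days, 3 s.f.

1.55 d

t = ln(C₀/C)/k = ln(1.89/0.82)/0.54 = 0.835/0.54 = 1.546 d.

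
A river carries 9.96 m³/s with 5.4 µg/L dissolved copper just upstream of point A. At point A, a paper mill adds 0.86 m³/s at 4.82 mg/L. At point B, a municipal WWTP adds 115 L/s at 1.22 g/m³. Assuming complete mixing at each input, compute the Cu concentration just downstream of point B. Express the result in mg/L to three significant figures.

0.397 mg/L

5.4 µg/L = 0.0054 mg/L.
After input A: C = (9.96·0.0054 + 0.86·4.82) / 10.82 = 0.3881 mg/L.
115 L/s = 0.115 m³/s.
After input B: C = (10.82·0.3881 + 0.115·1.22) / 10.94 = 0.3968 mg/L.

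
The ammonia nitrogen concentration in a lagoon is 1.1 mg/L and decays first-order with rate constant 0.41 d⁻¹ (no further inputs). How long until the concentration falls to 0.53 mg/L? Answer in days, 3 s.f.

t = ln(C₀/C)/k = ln(1.1/0.53)/0.41 = 0.7302/0.41 = 1.781 d.

1.78 d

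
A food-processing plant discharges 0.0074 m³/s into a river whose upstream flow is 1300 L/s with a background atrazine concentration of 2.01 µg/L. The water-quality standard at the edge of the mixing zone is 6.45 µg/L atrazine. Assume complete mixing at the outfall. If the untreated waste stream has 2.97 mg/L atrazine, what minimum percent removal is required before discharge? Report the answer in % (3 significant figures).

1300 L/s = 1.3 m³/s.
2.01 µg/L = 0.00201 mg/L.
6.45 µg/L = 0.00645 mg/L.
Mass balance: 0.00645·1.307 = 0.0074·Cₑ + 1.3·0.00201.
Cₑ = (0.008433 − 0.002613) / 0.0074 = 0.7865 mg/L.
Required removal = 1 − 0.7865/2.97 = 73.52 %.

73.5 %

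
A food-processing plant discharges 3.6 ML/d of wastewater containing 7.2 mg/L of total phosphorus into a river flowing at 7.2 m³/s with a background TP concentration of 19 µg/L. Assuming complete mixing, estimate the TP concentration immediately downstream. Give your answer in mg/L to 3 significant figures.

0.0603 mg/L

3.6 ML/d = 0.04167 m³/s.
19 µg/L = 0.019 mg/L.
By mass balance at complete mixing, C = (0.04167·7.2 + 7.2·0.019) / (0.04167 + 7.2) = 0.4368/7.242 = 0.06032 mg/L.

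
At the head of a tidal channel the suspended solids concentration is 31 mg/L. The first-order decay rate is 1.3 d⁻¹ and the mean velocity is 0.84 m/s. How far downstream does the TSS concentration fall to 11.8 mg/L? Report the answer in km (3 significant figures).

From C = C₀·e^(−kt), t = ln(C₀/C)/k = ln(31/11.8)/1.3 = 0.9659/1.3 = 0.743 d.
Distance = v·t = 0.84 m/s × 6.419e+04 s = 5.392e+04 m = 53.92 km.

53.9 km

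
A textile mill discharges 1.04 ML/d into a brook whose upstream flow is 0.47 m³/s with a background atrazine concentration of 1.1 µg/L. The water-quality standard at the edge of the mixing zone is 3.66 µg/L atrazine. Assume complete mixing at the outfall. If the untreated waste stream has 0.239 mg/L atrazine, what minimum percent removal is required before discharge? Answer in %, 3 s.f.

56.6 %

1.04 ML/d = 0.01204 m³/s.
1.1 µg/L = 0.0011 mg/L.
3.66 µg/L = 0.00366 mg/L.
Mass balance: 0.00366·0.482 = 0.01204·Cₑ + 0.47·0.0011.
Cₑ = (0.001764 − 0.000517) / 0.01204 = 0.1036 mg/L.
Required removal = 1 − 0.1036/0.239 = 56.65 %.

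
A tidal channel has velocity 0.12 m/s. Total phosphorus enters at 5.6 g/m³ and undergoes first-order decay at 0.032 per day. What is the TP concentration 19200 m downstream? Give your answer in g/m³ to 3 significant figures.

5.28 g/m³

Travel time t = 19200 m / 0.12 m/s = 1.92e+04/0.12 = 1.6e+05 s = 1.852 d.
First-order decay: C = 5.6·exp(−0.032·1.852) = 5.6·0.9425 = 5.278 g/m³.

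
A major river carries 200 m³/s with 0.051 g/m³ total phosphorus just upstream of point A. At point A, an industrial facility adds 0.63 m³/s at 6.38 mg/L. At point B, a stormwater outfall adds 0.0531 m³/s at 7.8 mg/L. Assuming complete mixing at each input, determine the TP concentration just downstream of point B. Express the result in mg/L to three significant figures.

0.0729 mg/L

After input A: C = (200·0.051 + 0.63·6.38) / 200.6 = 0.07087 mg/L.
After input B: C = (200.6·0.07087 + 0.0531·7.8) / 200.7 = 0.07292 mg/L.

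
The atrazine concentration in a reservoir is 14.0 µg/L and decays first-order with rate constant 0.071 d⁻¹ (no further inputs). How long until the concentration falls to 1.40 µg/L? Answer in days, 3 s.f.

32.4 d

t = ln(C₀/C)/k = ln(14.0/1.40)/0.071 = 2.303/0.071 = 32.43 d.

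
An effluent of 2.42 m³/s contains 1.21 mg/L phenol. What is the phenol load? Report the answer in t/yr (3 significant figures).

Mass flux = Q·C = 2.42 m³/s × 1.21 g/m³ = 2.928 g/s.
= 2.928 g/s × 31.56 = 92.41 t/yr.

92.4 t/yr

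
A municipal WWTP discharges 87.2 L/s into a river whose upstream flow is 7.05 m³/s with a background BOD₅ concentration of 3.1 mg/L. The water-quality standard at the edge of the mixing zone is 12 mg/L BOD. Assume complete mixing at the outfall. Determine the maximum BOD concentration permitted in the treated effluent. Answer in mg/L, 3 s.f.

87.2 L/s = 0.0872 m³/s.
Mass balance: 12·7.137 = 0.0872·Cₑ + 7.05·3.1.
Cₑ = (85.65 − 21.86) / 0.0872 = 731.6 mg/L.

732 mg/L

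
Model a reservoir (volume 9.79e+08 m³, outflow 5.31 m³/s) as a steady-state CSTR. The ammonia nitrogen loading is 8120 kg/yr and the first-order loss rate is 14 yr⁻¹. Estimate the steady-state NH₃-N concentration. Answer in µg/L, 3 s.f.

0.585 µg/L

Outflow Q = 5.31 m³/s × 3.156e+07 s/yr = 1.676e+08 m³/yr.
Steady-state CSTR mass balance: W = Q·C + k·V·C, so C = W/(Q + kV).
Q + kV = 1.676e+08 + 14·9.79e+08 = 1.387e+10 m³/yr.
C = 8120/1.387e+10 = 5.853e-07 kg/m³ = 0.0005853 mg/L = 0.5853 µg/L.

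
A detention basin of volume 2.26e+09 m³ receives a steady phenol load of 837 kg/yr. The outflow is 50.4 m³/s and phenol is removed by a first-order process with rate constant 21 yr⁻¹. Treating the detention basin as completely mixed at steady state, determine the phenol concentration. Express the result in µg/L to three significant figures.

0.0171 µg/L

Outflow Q = 50.4 m³/s × 3.156e+07 s/yr = 1.591e+09 m³/yr.
Steady-state CSTR mass balance: W = Q·C + k·V·C, so C = W/(Q + kV).
Q + kV = 1.591e+09 + 21·2.26e+09 = 4.905e+10 m³/yr.
C = 837/4.905e+10 = 1.706e-08 kg/m³ = 1.706e-05 mg/L = 0.01706 µg/L.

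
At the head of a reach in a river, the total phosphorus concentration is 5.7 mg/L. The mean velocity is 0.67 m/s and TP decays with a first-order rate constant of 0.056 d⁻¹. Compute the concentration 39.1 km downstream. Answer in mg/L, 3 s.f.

Travel time t = 39.1 km / 0.67 m/s = 3.91e+04/0.67 = 5.836e+04 s = 0.6754 d.
First-order decay: C = 5.7·exp(−0.056·0.6754) = 5.7·0.9629 = 5.488 mg/L.

5.49 mg/L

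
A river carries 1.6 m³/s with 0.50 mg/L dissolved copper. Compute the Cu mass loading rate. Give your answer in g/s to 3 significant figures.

0.800 g/s

Mass flux = Q·C = 1.6 m³/s × 0.5 g/m³ = 0.8 g/s.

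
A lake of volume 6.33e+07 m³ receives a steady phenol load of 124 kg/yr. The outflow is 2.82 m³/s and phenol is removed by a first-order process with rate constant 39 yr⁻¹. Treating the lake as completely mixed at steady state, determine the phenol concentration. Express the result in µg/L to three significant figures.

Outflow Q = 2.82 m³/s × 3.156e+07 s/yr = 8.899e+07 m³/yr.
Steady-state CSTR mass balance: W = Q·C + k·V·C, so C = W/(Q + kV).
Q + kV = 8.899e+07 + 39·6.33e+07 = 2.558e+09 m³/yr.
C = 124/2.558e+09 = 4.848e-08 kg/m³ = 4.848e-05 mg/L = 0.04848 µg/L.

0.0485 µg/L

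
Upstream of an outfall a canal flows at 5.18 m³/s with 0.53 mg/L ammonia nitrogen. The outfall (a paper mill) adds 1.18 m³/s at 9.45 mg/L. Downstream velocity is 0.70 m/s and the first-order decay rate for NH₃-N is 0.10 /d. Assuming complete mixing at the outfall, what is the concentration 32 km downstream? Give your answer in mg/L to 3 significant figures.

2.07 mg/L

After complete mixing, C₀ = (1.18·9.45 + 5.18·0.53) / 6.36 = 2.185 mg/L.
Travel time t = 3.2e+04 m / 0.70 m/s = 4.571e+04 s = 0.5291 d.
C = 2.185·exp(−0.10·0.5291) = 2.185·0.9485 = 2.072 mg/L.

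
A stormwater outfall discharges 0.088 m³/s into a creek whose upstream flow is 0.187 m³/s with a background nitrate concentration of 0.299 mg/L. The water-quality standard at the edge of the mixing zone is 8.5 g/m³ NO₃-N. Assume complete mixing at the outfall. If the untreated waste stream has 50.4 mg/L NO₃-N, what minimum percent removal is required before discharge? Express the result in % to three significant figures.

Mass balance: 8.5·0.275 = 0.088·Cₑ + 0.187·0.299.
Cₑ = (2.338 − 0.05591) / 0.088 = 25.93 mg/L.
Required removal = 1 − 25.93/50.4 = 48.56 %.

48.6 %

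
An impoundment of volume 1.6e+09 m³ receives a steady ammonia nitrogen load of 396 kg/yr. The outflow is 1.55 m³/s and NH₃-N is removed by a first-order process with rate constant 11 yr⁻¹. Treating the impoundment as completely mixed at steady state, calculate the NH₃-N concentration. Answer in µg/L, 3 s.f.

Outflow Q = 1.55 m³/s × 3.156e+07 s/yr = 4.891e+07 m³/yr.
Steady-state CSTR mass balance: W = Q·C + k·V·C, so C = W/(Q + kV).
Q + kV = 4.891e+07 + 11·1.6e+09 = 1.765e+10 m³/yr.
C = 396/1.765e+10 = 2.244e-08 kg/m³ = 2.244e-05 mg/L = 0.02244 µg/L.

0.0224 µg/L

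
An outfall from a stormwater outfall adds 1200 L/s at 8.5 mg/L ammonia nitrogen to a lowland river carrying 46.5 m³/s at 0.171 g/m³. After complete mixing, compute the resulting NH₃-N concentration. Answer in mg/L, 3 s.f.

0.381 mg/L

1200 L/s = 1.2 m³/s.
By mass balance at complete mixing, C = (1.2·8.5 + 46.5·0.171) / (1.2 + 46.5) = 18.15/47.7 = 0.3805 mg/L.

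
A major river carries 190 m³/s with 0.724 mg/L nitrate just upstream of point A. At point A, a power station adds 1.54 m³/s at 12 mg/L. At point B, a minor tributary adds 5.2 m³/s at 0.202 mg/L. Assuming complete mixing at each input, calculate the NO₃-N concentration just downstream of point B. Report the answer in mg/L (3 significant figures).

0.798 mg/L

After input A: C = (190·0.724 + 1.54·12) / 191.5 = 0.8147 mg/L.
After input B: C = (191.5·0.8147 + 5.2·0.202) / 196.7 = 0.7985 mg/L.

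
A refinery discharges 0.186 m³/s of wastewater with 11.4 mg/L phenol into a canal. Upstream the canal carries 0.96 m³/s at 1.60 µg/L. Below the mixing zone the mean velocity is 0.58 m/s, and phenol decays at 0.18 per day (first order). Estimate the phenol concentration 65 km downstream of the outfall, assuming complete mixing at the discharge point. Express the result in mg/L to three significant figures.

1.47 mg/L

1.60 µg/L = 0.0016 mg/L.
After complete mixing, C₀ = (0.186·11.4 + 0.96·0.0016) / 1.146 = 1.852 mg/L.
Travel time t = 6.5e+04 m / 0.58 m/s = 1.121e+05 s = 1.297 d.
C = 1.852·exp(−0.18·1.297) = 1.852·0.7918 = 1.466 mg/L.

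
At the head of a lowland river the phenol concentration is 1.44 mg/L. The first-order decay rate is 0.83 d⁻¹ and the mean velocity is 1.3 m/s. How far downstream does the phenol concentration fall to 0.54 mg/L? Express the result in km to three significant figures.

133 km

From C = C₀·e^(−kt), t = ln(C₀/C)/k = ln(1.44/0.54)/0.83 = 0.9808/0.83 = 1.182 d.
Distance = v·t = 1.3 m/s × 1.021e+05 s = 1.327e+05 m = 132.7 km.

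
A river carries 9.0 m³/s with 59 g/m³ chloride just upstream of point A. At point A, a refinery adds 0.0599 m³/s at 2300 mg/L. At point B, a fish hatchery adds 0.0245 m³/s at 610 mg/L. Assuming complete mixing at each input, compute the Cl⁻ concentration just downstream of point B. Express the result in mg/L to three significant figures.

75.3 mg/L

After input A: C = (9·59 + 0.0599·2300) / 9.06 = 73.82 mg/L.
After input B: C = (9.06·73.82 + 0.0245·610) / 9.084 = 75.26 mg/L.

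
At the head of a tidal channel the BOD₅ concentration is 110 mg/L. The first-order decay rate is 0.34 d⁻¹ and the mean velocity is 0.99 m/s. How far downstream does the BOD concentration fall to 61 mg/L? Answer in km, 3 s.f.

148 km

From C = C₀·e^(−kt), t = ln(C₀/C)/k = ln(110/61)/0.34 = 0.5896/0.34 = 1.734 d.
Distance = v·t = 0.99 m/s × 1.498e+05 s = 1.483e+05 m = 148.3 km.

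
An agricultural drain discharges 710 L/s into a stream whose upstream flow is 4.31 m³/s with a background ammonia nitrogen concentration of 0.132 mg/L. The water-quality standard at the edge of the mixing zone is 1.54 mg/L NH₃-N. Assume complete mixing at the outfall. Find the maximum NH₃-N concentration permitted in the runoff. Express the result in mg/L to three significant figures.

10.1 mg/L

710 L/s = 0.71 m³/s.
Mass balance: 1.54·5.02 = 0.71·Cₑ + 4.31·0.132.
Cₑ = (7.731 − 0.5689) / 0.71 = 10.09 mg/L.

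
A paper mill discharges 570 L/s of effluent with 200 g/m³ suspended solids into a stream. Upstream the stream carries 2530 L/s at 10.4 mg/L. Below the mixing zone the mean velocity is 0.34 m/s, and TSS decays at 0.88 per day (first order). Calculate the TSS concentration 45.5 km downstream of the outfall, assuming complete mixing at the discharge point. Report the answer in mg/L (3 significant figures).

11.6 mg/L

570 L/s = 0.57 m³/s.
2530 L/s = 2.53 m³/s.
After complete mixing, C₀ = (0.57·200 + 2.53·10.4) / 3.1 = 45.26 mg/L.
Travel time t = 4.55e+04 m / 0.34 m/s = 1.338e+05 s = 1.549 d.
C = 45.26·exp(−0.88·1.549) = 45.26·0.2559 = 11.58 mg/L.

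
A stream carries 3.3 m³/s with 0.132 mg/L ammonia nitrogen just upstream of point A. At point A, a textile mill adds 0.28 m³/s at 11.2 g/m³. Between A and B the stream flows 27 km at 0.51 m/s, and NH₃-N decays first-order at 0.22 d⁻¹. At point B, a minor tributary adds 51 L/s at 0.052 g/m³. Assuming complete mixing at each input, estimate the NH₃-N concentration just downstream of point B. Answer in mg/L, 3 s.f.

0.860 mg/L

After input A: C = (3.3·0.132 + 0.28·11.2) / 3.58 = 0.9977 mg/L.
Over the 27 km reach to input B (t = 5.294e+04 s = 0.6127 d), decay gives C = 0.9977·exp(−0.22·0.6127) = 0.8718 mg/L.
51 L/s = 0.051 m³/s.
After input B: C = (3.58·0.8718 + 0.051·0.052) / 3.631 = 0.8603 mg/L.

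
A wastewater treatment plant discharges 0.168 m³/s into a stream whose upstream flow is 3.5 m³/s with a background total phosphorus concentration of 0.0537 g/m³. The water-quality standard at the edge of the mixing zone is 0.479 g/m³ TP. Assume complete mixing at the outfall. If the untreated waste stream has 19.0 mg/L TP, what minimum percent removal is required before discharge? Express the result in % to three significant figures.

Mass balance: 0.479·3.668 = 0.168·Cₑ + 3.5·0.0537.
Cₑ = (1.757 − 0.188) / 0.168 = 9.339 mg/L.
Required removal = 1 − 9.339/19.0 = 50.85 %.

50.8 %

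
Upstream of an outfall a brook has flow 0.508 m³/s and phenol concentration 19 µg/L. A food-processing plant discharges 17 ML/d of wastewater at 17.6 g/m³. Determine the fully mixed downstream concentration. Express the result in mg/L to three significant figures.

4.93 mg/L

17 ML/d = 0.1968 m³/s.
19 µg/L = 0.019 mg/L.
Flow-weighted mixing gives C = (0.1968·17.6 + 0.508·0.019) / (0.1968 + 0.508) = 3.473/0.7048 = 4.927 mg/L.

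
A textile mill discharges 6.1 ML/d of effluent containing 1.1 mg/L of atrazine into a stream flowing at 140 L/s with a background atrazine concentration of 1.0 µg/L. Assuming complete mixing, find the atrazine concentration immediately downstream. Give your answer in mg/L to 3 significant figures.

6.1 ML/d = 0.0706 m³/s.
140 L/s = 0.14 m³/s.
1.0 µg/L = 0.001 mg/L.
Flow-weighted mixing gives C = (0.0706·1.1 + 0.14·0.001) / (0.0706 + 0.14) = 0.0778/0.2106 = 0.3694 mg/L.

0.369 mg/L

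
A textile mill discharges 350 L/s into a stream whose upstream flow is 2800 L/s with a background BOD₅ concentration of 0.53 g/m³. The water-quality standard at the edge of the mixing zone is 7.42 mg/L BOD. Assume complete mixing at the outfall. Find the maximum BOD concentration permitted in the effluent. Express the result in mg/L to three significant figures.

350 L/s = 0.35 m³/s.
2800 L/s = 2.8 m³/s.
Mass balance: 7.42·3.15 = 0.35·Cₑ + 2.8·0.53.
Cₑ = (23.37 − 1.484) / 0.35 = 62.54 mg/L.

62.5 mg/L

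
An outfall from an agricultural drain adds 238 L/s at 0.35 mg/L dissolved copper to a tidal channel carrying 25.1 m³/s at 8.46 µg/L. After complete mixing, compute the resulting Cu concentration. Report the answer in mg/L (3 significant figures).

238 L/s = 0.238 m³/s.
8.46 µg/L = 0.00846 mg/L.
By mass balance at complete mixing, C = (0.238·0.35 + 25.1·0.00846) / (0.238 + 25.1) = 0.2956/25.34 = 0.01167 mg/L.

0.0117 mg/L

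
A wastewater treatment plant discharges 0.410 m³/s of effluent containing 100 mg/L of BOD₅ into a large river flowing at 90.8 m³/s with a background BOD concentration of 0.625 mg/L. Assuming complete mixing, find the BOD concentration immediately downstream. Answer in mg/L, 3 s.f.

1.07 mg/L

Flow-weighted mixing gives C = (0.41·100 + 90.8·0.625) / (0.41 + 90.8) = 97.75/91.21 = 1.072 mg/L.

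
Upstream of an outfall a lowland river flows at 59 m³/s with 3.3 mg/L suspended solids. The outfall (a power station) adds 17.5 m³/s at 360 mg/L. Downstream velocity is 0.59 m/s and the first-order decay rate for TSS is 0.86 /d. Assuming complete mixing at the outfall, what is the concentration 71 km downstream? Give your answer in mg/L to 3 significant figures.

25.6 mg/L

After complete mixing, C₀ = (17.5·360 + 59·3.3) / 76.5 = 84.9 mg/L.
Travel time t = 7.1e+04 m / 0.59 m/s = 1.203e+05 s = 1.393 d.
C = 84.9·exp(−0.86·1.393) = 84.9·0.3019 = 25.63 mg/L.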